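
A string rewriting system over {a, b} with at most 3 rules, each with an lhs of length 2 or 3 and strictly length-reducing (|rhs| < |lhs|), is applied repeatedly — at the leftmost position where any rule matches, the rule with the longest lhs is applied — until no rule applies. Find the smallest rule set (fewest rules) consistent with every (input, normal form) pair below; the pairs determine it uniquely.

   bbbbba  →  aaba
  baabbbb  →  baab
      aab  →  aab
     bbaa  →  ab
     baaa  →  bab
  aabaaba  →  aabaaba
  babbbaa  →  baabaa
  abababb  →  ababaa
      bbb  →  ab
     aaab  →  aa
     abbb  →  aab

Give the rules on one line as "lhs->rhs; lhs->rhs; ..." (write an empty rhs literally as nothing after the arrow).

aaa->ab; bb->a

  | bbbbba => abbba => aaba
  | baabbbb => baaabb => babbb => baab
  | aab
  | bbaa => aaa => ab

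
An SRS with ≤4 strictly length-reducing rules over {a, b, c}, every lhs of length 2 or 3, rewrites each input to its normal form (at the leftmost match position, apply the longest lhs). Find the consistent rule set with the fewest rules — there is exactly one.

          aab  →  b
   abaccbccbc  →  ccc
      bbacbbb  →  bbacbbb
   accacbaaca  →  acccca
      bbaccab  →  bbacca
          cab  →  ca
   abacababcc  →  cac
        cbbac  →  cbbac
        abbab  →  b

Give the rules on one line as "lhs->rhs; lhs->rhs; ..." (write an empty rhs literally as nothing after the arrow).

  | aab => b
  | abaccbccbc => aaccbccbc => cccbccbc => ccacbc => ccaa => ccc
  | bbacbbb
  | accacbaaca => accacbcca => accaaca => acccca

aa->c; aab->b; ab->a; cbc->a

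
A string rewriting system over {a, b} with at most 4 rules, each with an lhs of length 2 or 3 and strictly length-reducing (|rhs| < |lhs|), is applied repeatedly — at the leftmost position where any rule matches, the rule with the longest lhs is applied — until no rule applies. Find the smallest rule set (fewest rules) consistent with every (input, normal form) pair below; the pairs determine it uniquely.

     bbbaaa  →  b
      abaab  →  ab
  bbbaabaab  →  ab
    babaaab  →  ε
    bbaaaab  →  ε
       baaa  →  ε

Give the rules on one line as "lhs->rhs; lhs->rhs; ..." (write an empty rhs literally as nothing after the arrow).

aa->b; bab->; bb->b; bba->

  | bbbaaa => bbaaa => aa => b
  | abaab => abbb => abb => ab
  | bbbaabaab => bbaabaab => abaab => abbb => abb => ab
  | babaaab => aaab => bab => ε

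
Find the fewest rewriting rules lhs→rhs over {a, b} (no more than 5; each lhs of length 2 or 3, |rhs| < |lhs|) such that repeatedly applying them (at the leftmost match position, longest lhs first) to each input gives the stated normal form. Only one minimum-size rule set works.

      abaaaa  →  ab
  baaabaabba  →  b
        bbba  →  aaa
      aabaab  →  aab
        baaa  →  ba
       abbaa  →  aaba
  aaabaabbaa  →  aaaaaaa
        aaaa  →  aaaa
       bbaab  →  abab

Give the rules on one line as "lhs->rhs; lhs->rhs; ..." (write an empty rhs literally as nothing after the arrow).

  | abaaaa => abaa => ab
  | baaabaabba => babaabba => babbba => baaaa => baa => b
  | bbba => aaa
  | aabaab => aabb => aab

baa->b; bb->b; bba->ab; bbb->aa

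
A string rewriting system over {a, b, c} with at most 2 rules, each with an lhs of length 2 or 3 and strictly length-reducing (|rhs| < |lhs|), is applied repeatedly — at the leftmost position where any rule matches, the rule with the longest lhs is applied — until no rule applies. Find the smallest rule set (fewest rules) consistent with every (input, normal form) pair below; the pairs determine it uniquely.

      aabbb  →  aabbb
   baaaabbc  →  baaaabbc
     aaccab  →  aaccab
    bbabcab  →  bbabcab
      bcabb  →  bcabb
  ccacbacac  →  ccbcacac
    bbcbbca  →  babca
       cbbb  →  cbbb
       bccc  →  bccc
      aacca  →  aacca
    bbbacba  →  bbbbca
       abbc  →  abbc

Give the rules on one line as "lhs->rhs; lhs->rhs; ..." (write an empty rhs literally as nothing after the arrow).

acb->bc; bcb->a

  | aabbb
  | baaaabbc
  | aaccab
  | bbabcab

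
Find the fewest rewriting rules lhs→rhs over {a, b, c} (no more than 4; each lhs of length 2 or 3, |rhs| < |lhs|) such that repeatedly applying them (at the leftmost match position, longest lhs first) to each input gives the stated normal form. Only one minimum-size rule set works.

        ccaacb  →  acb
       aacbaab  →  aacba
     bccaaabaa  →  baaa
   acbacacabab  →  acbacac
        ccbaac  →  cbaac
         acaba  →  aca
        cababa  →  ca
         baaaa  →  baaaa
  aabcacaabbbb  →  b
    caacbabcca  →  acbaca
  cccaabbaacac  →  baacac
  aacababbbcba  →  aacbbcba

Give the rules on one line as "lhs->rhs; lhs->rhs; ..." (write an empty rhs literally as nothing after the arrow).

ab->; abc->ac; caa->a; cc->c

  | ccaacb => caacb => acb
  | aacbaab => aacba
  | bccaaabaa => bcaaabaa => baabaa => baaa
  | acbacacabab => acbacacab => acbacac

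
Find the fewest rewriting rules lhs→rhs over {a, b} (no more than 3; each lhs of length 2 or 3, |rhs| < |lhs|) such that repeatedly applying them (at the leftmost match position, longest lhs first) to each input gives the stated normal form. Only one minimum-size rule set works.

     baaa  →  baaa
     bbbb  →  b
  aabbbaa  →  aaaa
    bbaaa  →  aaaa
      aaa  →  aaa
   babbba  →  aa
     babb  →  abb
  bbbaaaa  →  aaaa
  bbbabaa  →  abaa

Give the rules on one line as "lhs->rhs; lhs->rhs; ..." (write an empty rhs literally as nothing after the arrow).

  | baaa
  | bbbb => b
  | aabbbaa => aaaa
  | bbaaa => aaaa

bab->ab; bba->aa; bbb->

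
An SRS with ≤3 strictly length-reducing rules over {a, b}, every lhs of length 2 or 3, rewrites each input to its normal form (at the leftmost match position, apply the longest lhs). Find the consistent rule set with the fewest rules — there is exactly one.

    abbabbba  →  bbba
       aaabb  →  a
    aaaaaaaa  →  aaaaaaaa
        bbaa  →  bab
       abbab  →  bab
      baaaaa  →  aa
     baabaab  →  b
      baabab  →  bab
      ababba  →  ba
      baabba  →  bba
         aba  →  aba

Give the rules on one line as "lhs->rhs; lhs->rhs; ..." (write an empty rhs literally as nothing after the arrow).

aab->a; abb->b; baa->ab

  | abbabbba => babbba => bbba
  | aaabb => aab => a
  | aaaaaaaa
  | bbaa => bab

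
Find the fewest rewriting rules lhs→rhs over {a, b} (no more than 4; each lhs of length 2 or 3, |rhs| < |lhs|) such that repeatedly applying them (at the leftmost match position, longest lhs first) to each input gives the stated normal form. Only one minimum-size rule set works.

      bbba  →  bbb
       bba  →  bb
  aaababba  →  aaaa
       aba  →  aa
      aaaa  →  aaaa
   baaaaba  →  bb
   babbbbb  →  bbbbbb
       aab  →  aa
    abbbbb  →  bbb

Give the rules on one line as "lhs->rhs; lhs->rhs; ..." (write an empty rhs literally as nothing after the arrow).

ab->a; abb->; ba->b

  | bbba => bbb
  | bba => bb
  | aaababba => aaaabba => aaaa
  | aba => aa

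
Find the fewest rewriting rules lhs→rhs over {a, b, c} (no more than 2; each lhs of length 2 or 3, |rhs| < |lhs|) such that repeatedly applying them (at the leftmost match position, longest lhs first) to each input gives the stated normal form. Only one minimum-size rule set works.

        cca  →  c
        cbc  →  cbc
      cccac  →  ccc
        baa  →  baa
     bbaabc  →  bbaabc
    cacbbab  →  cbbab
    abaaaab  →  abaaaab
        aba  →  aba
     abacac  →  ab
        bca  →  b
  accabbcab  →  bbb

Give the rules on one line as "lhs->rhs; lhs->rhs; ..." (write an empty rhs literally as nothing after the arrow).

  | cca => c
  | cbc
  | cccac => ccc
  | baa

ac->; ca->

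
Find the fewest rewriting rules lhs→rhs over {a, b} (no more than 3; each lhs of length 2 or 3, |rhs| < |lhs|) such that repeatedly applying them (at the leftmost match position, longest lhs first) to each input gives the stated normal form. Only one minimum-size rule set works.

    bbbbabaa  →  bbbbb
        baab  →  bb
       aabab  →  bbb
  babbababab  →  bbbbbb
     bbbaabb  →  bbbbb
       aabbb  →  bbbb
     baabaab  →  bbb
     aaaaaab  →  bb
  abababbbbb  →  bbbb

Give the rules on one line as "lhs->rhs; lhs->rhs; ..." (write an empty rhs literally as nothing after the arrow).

aa->b; ab->; ba->b

  | bbbbabaa => bbbbbaa => bbbbba => bbbbb
  | baab => bab => bb
  | aabab => bbab => bbb
  | babbababab => bbbababab => bbbbabab => bbbbbab => bbbbbb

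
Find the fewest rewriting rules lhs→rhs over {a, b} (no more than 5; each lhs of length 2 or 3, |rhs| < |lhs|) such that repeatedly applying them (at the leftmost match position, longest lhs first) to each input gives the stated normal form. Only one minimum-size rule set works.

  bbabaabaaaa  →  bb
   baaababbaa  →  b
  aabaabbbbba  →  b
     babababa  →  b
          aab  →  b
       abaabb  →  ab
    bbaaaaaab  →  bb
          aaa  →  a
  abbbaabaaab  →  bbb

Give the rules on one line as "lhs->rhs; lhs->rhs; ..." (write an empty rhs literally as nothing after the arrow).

aa->; abb->bb; ba->b; bab->ba

  | bbabaabaaaa => bbaaabaaaa => bbaabaaaa => bbabaaaa => bbaaaaa => bbaaaa => bbaaa => bbaa => bba => bb
  | baaababbaa => baababbaa => bababbaa => baabbaa => babbaa => babaa => baaa => baa => ba => b
  | aabaabbbbba => baabbbbba => babbbbba => babbbba => babbba => babba => baba => baa => ba => b
  | babababa => baababa => bababa => baaba => baba => baa => ba => b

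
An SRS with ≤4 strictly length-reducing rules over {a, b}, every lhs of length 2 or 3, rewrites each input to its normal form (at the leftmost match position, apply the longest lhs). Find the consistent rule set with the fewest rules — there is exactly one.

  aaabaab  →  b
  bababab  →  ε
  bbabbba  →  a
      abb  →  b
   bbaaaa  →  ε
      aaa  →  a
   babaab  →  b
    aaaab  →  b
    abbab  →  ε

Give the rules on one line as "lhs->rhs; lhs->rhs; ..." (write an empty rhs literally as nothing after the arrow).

  | aaabaab => abaab => aab => b
  | bababab => ababab => abab => ab => ε
  | bbabbba => babbba => abbba => bba => ba => a
  | abb => b

aa->; ab->; ba->a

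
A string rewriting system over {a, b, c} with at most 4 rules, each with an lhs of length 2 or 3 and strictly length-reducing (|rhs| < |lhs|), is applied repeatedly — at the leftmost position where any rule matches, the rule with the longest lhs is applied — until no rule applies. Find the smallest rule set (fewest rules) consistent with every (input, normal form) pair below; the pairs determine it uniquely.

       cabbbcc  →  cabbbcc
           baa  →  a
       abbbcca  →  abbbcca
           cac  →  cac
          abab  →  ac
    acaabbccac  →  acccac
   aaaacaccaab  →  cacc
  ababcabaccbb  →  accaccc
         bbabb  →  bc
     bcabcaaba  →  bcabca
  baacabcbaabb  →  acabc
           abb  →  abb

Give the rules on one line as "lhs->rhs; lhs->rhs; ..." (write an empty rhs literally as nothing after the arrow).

aa->; ba->c; baa->a; cb->c

  | cabbbcc
  | baa => a
  | abbbcca
  | cac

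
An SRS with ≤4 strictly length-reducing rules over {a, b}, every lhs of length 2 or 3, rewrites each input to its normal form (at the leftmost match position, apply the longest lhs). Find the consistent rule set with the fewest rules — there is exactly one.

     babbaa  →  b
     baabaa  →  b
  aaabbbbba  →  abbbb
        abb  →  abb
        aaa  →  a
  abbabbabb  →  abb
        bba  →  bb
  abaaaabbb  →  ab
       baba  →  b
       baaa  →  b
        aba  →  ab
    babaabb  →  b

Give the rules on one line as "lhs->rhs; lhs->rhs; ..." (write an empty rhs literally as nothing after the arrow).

aa->a; aab->a; ba->b; bab->ba

  | babbaa => babaa => baaa => baa => ba => b
  | baabaa => babaa => baaa => baa => ba => b
  | aaabbbbba => aabbbbba => abbbba => abbbb
  | abb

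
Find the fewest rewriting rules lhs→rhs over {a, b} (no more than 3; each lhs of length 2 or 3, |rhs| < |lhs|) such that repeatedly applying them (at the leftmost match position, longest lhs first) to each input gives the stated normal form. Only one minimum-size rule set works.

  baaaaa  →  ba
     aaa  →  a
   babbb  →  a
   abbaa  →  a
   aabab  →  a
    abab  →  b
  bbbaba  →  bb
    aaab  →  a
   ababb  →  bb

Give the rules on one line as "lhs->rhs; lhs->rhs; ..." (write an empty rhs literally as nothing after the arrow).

  | baaaaa => baaa => ba
  | aaa => a
  | babbb => abb => ab => a
  | abbaa => abaa => aaa => a

aa->; ab->a; bab->a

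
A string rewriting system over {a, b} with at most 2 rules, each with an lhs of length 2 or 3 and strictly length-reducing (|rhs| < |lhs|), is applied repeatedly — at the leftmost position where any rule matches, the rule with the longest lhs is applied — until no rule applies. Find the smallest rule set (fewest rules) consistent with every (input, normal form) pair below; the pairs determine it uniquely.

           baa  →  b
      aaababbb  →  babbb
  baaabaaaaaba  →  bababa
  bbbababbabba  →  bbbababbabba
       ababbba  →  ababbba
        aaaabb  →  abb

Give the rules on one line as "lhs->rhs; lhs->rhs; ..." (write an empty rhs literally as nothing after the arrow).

aaa->; baa->b

  | baa => b
  | aaababbb => babbb
  | baaabaaaaaba => babaaaaaba => babaaaba => bababa
  | bbbababbabba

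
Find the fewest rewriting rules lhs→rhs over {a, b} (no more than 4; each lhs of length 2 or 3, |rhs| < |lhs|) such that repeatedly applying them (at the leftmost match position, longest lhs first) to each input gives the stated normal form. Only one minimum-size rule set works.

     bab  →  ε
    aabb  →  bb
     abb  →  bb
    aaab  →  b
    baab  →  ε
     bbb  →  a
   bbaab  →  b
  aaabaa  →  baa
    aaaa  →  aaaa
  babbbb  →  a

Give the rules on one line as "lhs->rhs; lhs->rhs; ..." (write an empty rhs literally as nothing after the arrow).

ab->b; bab->; bbb->a

  | bab => ε
  | aabb => abb => bb
  | abb => bb
  | aaab => aab => ab => b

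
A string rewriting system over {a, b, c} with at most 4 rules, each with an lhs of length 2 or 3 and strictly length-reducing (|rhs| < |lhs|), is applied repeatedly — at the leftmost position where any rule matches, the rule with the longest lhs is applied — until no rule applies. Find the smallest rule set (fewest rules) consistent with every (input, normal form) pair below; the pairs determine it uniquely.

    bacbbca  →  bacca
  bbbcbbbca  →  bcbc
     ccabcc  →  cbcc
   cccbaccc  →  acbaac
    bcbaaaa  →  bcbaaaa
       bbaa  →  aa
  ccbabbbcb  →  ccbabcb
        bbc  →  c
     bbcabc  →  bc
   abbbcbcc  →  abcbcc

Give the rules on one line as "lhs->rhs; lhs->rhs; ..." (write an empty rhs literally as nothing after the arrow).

bb->; bca->bc; cab->b; ccc->ac

  | bacbbca => bacca
  | bbbcbbbca => bcbbbca => bcbca => bcbc
  | ccabcc => cbcc
  | cccbaccc => acbaccc => acbaac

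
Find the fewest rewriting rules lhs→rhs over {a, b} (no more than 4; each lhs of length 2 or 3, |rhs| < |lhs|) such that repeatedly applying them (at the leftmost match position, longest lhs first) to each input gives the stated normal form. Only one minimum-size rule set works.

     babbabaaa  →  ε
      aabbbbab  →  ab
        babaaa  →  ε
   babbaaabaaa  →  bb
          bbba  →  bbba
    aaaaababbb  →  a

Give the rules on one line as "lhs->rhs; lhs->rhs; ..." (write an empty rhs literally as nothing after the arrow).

aaa->; abb->; bab->

  | babbabaaa => babaaa => aaa => ε
  | aabbbbab => abbab => ab
  | babaaa => aaa => ε
  | babbaaabaaa => baaabaaa => bbaaa => bb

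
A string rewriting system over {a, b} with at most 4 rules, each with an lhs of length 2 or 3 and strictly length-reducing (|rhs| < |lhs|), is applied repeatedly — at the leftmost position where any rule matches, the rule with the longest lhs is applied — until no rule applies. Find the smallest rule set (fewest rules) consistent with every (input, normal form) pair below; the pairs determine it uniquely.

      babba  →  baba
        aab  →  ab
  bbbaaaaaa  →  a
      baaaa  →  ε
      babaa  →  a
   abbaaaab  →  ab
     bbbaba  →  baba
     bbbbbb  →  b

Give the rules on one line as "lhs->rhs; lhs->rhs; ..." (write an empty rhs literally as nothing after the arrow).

  | babba => baba
  | aab => ab
  | bbbaaaaaa => bbaaaaaa => baaaaaa => aaaaa => aa => a
  | baaaa => aaa => ε

aa->a; aaa->; baa->a; bb->b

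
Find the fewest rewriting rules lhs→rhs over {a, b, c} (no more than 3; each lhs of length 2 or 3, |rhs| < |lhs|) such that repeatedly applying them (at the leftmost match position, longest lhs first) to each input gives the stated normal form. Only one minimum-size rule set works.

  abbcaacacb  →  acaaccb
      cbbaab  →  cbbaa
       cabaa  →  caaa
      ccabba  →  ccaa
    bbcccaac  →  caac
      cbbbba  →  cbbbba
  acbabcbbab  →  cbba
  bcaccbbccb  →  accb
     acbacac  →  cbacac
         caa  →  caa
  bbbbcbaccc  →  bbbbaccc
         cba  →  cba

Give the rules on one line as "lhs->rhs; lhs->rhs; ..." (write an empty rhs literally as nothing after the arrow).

  | abbcaacacb => abcaacacb => acaacacb => acaaccb
  | cbbaab => cbbaa
  | cabaa => caaa
  | ccabba => ccaba => ccaa

ab->a; acb->cb; bc->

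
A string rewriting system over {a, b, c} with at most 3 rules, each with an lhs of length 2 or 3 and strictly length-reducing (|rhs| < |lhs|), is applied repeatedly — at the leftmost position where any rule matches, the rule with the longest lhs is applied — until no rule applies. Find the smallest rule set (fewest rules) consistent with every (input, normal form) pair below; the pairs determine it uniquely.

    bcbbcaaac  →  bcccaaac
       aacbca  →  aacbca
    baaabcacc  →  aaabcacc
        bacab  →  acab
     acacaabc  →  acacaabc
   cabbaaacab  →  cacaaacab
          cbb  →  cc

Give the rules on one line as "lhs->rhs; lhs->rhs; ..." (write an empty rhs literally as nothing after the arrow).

ba->a; bb->c

  | bcbbcaaac => bcccaaac
  | aacbca
  | baaabcacc => aaabcacc
  | bacab => acab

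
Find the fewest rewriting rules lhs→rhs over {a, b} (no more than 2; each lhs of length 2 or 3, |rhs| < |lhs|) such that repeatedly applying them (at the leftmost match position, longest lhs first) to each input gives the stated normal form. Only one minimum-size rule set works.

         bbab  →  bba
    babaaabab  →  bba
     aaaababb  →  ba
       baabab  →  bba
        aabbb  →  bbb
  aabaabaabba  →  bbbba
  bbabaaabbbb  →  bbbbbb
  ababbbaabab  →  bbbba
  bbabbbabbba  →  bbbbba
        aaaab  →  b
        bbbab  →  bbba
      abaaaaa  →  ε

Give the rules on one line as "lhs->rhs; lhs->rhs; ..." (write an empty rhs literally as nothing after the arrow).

aa->; ab->a

  | bbab => bba
  | babaaabab => baaaabab => baabab => bbab => bba
  | aaaababb => aababb => babb => bab => ba
  | baabab => bbab => bba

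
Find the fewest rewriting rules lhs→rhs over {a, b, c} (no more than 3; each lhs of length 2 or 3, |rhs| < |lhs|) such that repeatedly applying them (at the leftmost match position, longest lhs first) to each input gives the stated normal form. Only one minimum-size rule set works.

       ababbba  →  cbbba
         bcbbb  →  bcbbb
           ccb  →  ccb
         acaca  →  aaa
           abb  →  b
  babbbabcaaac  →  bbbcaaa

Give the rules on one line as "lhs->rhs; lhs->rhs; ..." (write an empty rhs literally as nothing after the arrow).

  | ababbba => cbbba
  | bcbbb
  | ccb
  | acaca => aaca => aaa

ab->; aba->c; ac->a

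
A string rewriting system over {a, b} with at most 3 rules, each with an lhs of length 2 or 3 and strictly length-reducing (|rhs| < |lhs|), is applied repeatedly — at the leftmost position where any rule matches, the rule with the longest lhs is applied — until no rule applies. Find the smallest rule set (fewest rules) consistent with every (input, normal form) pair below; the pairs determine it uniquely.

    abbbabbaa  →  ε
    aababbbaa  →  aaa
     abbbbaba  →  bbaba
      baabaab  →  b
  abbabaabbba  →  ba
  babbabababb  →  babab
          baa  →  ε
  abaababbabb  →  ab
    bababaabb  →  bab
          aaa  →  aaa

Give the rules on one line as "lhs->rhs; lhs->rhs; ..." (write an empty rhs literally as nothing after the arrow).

  | abbbabbaa => babbaa => baa => ε
  | aababbbaa => aabbaa => aaa
  | abbbbaba => bbaba
  | baabaab => baab => b

abb->; baa->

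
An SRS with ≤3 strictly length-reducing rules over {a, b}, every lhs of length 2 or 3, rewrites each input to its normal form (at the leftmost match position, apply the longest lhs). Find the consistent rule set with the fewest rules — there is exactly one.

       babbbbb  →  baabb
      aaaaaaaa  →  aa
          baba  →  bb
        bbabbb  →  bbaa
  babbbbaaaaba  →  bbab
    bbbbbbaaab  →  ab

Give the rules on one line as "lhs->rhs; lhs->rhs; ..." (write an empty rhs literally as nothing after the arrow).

  | babbbbb => baabb
  | aaaaaaaa => aaaaaa => aaaa => aa
  | baba => bb
  | bbabbb => bbaa

aaa->a; aba->b; bbb->a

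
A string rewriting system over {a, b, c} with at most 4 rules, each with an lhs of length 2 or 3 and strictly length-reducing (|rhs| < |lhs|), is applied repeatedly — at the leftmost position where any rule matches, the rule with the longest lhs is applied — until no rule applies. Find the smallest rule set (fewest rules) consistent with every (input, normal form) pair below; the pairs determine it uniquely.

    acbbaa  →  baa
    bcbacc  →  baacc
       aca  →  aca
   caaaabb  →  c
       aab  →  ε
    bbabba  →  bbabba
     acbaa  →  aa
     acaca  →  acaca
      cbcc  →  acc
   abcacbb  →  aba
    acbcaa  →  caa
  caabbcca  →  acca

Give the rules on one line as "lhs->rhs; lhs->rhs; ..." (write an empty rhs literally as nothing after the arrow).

  | acbbaa => baa
  | bcbacc => baacc
  | aca
  | caaaabb => caab => c

aab->; acb->; cb->a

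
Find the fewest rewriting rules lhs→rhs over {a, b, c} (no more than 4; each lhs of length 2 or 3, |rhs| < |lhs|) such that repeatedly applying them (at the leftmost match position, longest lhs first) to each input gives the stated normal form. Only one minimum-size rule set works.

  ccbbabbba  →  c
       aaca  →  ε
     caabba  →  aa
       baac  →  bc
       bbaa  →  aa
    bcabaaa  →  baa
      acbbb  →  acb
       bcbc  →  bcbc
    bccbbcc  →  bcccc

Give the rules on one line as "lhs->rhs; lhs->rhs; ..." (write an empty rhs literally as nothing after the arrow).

  | ccbbabbba => ccabbba => ccbba => cca => c
  | aaca => ca => ε
  | caabba => abba => aa
  | baac => bc

aac->c; bb->; ca->; cab->c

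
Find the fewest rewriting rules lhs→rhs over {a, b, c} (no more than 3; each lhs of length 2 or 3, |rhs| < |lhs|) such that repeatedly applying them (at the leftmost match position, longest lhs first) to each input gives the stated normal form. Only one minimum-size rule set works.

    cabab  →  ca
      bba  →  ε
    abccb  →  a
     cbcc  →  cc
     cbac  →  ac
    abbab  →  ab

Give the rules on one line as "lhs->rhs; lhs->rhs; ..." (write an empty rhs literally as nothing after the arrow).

ba->c; bc->; cb->

  | cabab => cacb => ca
  | bba => bc => ε
  | abccb => acb => a
  | cbcc => cc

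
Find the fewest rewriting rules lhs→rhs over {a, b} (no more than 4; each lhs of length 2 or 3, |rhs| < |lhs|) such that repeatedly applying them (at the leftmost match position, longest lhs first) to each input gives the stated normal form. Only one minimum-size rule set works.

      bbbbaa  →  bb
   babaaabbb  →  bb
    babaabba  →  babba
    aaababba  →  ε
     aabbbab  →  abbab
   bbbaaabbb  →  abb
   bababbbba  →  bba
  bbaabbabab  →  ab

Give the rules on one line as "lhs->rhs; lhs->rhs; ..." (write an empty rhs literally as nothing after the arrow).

aa->b; aba->; bbb->ab

  | bbbbaa => abbaa => abbb => aab => bb
  | babaaabbb => baabbb => bbbbb => abbb => aab => bb
  | babaabba => babba
  | aaababba => bababba => bbba => aba => ε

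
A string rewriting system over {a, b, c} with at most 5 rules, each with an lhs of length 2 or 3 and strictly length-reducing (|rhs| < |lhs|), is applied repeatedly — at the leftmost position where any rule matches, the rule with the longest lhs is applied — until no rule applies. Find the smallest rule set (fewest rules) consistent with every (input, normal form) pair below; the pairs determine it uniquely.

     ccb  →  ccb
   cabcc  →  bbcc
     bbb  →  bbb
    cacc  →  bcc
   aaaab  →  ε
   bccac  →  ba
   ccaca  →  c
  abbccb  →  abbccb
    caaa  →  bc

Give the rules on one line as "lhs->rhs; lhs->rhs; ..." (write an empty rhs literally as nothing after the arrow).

  | ccb
  | cabcc => bbcc
  | bbb
  | cacc => bcc

aa->c; bab->; ca->b; cbc->a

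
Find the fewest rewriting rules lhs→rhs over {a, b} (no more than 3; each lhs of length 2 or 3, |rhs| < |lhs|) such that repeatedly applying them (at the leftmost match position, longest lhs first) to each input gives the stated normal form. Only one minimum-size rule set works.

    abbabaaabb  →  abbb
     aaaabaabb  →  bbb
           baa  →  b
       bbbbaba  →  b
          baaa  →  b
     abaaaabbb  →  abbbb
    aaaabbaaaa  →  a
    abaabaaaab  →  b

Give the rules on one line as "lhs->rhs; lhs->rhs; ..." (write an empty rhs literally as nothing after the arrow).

aa->; ba->b; bba->

  | abbabaaabb => abaaabb => abaabb => ababb => abbb
  | aaaabaabb => aabaabb => baabb => babb => bbb
  | baa => ba => b
  | bbbbaba => bbba => b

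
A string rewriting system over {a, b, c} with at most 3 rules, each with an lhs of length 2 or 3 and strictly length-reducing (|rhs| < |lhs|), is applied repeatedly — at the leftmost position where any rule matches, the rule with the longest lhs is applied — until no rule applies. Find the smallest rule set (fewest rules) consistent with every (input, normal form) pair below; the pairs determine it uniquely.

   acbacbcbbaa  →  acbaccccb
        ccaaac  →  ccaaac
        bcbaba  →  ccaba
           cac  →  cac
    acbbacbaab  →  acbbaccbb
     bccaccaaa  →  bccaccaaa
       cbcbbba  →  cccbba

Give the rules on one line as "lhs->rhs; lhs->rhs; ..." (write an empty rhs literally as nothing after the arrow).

baa->cb; bcb->cc

  | acbacbcbbaa => acbacccbaa => acbaccccb
  | ccaaac
  | bcbaba => ccaba
  | cac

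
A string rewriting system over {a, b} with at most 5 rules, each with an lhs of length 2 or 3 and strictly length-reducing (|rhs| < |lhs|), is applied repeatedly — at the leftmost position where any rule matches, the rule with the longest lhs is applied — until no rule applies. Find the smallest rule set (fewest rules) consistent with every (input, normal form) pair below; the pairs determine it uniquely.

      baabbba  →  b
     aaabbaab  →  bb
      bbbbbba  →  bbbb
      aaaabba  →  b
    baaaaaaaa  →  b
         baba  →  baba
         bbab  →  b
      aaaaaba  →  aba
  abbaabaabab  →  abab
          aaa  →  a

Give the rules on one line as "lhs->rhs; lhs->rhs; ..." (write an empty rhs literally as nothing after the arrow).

  | baabbba => bbba => b
  | aaabbaab => abbaab => aab => bb
  | bbbbbba => bbbb
  | aaaabba => aabba => bbba => b

aa->b; aaa->a; baa->; bba->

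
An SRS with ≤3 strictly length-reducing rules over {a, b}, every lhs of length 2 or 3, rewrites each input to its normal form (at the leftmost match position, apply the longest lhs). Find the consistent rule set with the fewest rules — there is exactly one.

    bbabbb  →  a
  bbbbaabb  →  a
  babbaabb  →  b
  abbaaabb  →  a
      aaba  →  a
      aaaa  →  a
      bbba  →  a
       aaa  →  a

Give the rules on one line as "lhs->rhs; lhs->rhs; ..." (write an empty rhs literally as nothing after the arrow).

  | bbabbb => aabbb => abbb => bb => a
  | bbbbaabb => abbaabb => baabb => babb => bb => a
  | babbaabb => bbaabb => aaabb => aabb => abb => b
  | abbaaabb => baaabb => baabb => babb => bb => a

aa->a; ab->; bb->a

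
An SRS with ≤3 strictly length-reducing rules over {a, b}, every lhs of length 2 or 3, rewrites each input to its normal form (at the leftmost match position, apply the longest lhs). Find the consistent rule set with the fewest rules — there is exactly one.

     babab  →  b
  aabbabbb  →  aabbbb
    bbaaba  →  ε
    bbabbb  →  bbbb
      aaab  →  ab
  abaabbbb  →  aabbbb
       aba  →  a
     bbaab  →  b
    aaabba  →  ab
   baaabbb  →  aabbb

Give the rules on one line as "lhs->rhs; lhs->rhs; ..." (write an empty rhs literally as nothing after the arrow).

  | babab => bab => b
  | aabbabbb => aabbbb
  | bbaaba => baba => ba => ε
  | bbabbb => bbbb

aaa->a; ba->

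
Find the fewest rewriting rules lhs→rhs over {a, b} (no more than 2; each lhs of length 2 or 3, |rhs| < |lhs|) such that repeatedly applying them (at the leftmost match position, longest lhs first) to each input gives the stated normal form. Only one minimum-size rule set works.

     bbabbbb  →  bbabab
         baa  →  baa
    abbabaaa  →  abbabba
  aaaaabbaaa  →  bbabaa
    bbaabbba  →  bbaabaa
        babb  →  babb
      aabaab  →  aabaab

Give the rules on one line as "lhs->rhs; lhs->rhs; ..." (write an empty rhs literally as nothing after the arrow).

  | bbabbbb => bbabab
  | baa
  | abbabaaa => abbabba
  | aaaaabbaaa => baaabbaaa => bbabbaaa => bbabbba => bbabaa

aaa->ba; bbb->ba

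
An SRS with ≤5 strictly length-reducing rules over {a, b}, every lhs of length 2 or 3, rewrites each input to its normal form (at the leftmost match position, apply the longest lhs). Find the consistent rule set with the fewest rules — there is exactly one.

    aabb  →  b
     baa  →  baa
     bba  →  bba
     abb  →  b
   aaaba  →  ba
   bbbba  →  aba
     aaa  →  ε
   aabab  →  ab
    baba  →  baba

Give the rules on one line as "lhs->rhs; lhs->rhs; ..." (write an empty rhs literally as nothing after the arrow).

  | aabb => b
  | baa
  | bba
  | abb => b

aaa->; aab->; abb->b; bbb->a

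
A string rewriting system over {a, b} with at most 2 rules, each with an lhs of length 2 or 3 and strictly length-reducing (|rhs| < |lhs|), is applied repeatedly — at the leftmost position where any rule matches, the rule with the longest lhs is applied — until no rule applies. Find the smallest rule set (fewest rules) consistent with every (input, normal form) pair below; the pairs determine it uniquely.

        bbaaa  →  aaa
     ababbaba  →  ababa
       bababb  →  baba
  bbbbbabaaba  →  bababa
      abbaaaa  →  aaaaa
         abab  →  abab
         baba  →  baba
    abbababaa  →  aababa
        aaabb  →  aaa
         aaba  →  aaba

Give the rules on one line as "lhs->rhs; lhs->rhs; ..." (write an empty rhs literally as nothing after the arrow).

  | bbaaa => aaa
  | ababbaba => abaaba => ababa
  | bababb => baba
  | bbbbbabaaba => bbbabaaba => babaaba => bababa

baa->ba; bb->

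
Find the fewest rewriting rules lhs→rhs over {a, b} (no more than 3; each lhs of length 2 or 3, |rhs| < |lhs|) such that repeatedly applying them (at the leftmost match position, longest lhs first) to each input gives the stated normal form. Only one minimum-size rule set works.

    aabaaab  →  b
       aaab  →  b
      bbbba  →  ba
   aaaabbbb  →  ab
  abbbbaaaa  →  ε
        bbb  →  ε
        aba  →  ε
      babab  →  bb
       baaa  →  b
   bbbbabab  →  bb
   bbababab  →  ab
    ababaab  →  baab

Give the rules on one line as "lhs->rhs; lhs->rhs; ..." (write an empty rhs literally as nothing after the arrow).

aaa->; aba->; bbb->

  | aabaaab => aaab => b
  | aaab => b
  | bbbba => ba
  | aaaabbbb => abbbb => ab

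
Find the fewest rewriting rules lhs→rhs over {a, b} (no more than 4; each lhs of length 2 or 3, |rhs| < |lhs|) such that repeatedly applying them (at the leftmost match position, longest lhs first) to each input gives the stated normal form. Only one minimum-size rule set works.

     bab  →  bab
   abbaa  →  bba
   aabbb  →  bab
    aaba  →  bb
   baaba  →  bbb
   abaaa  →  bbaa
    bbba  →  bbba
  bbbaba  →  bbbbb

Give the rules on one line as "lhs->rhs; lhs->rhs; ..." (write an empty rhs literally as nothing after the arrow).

  | bab
  | abbaa => baaa => bba
  | aabbb => abbb => bab
  | aaba => aba => bb

aaa->ba; aab->ab; aba->bb; abb->ba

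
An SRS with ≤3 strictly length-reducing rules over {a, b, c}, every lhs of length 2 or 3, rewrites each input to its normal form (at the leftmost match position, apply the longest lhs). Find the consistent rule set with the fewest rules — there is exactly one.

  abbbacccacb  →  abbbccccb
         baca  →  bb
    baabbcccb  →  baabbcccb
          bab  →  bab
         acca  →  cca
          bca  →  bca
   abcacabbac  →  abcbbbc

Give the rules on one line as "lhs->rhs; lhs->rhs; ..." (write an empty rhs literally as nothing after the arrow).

  | abbbacccacb => abbbcccacb => abbbccccb
  | baca => bb
  | baabbcccb
  | bab

ac->c; aca->b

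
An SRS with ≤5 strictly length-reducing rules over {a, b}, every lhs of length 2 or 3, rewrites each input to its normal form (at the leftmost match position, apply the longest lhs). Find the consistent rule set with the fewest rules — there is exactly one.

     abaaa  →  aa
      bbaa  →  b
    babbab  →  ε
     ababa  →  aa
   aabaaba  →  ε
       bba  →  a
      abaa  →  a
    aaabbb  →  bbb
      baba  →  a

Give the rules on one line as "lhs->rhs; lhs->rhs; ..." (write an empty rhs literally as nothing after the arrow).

aaa->; ba->a; baa->; bab->

  | abaaa => aa
  | bbaa => b
  | babbab => bab => ε
  | ababa => aa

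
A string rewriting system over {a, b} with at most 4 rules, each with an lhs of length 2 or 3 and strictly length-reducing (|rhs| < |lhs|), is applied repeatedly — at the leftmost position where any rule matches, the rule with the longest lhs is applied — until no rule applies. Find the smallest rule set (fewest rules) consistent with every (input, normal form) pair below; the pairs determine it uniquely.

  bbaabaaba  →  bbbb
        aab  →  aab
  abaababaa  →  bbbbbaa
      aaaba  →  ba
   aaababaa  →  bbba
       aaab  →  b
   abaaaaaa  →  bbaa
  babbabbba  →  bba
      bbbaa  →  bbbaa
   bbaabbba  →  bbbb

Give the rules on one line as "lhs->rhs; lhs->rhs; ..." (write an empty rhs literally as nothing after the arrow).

  | bbaabaaba => bbabbaba => bbaba => bbbb
  | aab
  | abaababaa => bbababaa => bbbbbaa
  | aaaba => ba

aaa->; aba->bb; abb->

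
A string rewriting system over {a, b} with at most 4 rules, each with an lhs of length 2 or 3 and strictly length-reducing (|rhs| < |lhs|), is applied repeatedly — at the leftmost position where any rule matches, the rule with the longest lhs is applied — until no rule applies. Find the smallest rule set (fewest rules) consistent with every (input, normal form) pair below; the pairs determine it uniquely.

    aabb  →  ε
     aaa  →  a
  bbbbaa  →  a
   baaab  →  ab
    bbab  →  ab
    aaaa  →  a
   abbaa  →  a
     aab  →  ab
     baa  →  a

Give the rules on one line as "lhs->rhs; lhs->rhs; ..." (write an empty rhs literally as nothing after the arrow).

aa->a; abb->; ba->a

  | aabb => abb => ε
  | aaa => aa => a
  | bbbbaa => bbbaa => bbaa => baa => aa => a
  | baaab => aaab => aab => ab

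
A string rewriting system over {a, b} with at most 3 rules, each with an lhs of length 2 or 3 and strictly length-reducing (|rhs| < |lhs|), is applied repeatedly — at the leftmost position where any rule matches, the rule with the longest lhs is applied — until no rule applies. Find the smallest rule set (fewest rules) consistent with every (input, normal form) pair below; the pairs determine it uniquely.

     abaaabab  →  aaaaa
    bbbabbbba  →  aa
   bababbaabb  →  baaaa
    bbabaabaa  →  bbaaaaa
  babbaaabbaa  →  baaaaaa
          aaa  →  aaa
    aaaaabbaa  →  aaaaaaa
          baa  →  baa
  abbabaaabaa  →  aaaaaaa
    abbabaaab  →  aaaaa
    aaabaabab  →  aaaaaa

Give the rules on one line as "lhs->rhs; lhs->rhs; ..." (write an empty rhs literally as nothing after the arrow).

ab->a; bbb->

  | abaaabab => aaaabab => aaaaab => aaaaa
  | bbbabbbba => abbbba => abbba => abba => aba => aa
  | bababbaabb => baabbaabb => baabaabb => baaaabb => baaaab => baaaa
  | bbabaabaa => bbaaabaa => bbaaaaa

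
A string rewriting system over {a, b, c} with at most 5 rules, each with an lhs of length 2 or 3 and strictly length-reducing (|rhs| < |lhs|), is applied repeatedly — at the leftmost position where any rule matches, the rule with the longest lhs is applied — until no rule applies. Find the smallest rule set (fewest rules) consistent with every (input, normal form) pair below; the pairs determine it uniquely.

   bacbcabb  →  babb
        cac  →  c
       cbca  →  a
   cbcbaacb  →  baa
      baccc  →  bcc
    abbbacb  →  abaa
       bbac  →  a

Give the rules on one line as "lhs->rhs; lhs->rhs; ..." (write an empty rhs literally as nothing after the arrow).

ac->; acb->a; bba->aa; cbc->

  | bacbcabb => bacabb => babb
  | cac => c
  | cbca => a
  | cbcbaacb => baacb => baa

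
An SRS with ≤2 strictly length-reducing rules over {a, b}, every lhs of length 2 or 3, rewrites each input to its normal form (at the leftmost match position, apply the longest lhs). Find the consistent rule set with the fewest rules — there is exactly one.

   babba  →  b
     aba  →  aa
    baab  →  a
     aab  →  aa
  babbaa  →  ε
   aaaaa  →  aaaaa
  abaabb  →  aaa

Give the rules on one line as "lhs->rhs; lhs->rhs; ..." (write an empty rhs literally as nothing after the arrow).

ab->a; ba->

  | babba => bba => b
  | aba => aa
  | baab => ab => a
  | aab => aa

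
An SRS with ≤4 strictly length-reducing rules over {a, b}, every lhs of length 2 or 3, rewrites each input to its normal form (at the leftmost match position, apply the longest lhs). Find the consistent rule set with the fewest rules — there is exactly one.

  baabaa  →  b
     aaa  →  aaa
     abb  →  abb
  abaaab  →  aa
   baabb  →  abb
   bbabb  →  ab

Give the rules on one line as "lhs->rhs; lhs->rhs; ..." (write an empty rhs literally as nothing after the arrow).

aba->bb; ba->; bab->aa

  | baabaa => abaa => bba => b
  | aaa
  | abb
  | abaaab => bbaab => bab => aa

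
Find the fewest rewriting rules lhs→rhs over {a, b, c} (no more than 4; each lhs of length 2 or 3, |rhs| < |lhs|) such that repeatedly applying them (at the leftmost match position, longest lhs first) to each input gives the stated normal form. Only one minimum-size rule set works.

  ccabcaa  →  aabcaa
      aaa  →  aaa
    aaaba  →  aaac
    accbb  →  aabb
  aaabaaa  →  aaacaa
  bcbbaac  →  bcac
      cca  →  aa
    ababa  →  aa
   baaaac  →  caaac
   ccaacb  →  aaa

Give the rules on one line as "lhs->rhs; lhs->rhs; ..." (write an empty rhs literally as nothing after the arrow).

  | ccabcaa => aabcaa
  | aaa
  | aaaba => aaac
  | accbb => aabb

ba->c; cb->; cc->a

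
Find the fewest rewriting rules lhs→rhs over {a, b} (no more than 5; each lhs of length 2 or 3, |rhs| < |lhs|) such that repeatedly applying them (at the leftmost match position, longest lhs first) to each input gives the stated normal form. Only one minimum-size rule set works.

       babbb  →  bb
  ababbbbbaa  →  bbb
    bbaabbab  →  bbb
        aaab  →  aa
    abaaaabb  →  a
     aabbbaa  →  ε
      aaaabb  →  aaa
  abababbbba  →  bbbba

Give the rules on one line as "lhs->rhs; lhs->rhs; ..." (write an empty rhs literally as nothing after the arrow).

ab->; aba->ba; abb->; baa->

  | babbb => bb
  | ababbbbbaa => babbbbbaa => bbbbaa => bbb
  | bbaabbab => bbbab => bbb
  | aaab => aa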